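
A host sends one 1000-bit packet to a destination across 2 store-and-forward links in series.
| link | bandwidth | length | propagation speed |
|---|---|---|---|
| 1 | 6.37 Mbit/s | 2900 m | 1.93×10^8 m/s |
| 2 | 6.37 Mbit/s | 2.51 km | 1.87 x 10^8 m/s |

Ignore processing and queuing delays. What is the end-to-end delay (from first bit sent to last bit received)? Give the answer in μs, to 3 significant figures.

Transmission delay per hop = L/R = 1000/6370000 = 156.986 μs; 2 hops → 313.972 μs.
Propagation delays (d/s per hop): 15.0259, 13.4225 μs; sum = 28.4484 μs.
End-to-end = 342 μs.

342 μs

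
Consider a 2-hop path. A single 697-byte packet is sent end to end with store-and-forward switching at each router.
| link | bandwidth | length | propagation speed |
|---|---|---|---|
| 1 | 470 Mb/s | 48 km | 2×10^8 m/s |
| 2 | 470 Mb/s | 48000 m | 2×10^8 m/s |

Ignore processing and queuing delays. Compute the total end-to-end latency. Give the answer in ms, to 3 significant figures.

L = 697 × 8 = 5576 bits.
Transmission delay per hop = L/R = 5576/470000000 = 0.0118638 ms; 2 hops → 0.0237277 ms.
Propagation delays (d/s per hop): 0.24, 0.24 ms; sum = 0.48 ms.
End-to-end = 0.504 ms.

0.504 ms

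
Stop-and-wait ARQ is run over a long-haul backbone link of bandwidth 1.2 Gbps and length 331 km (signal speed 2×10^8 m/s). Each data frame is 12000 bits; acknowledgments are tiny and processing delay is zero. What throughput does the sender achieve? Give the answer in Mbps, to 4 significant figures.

t_tx = L/R = 12000/1200000000 = 1e-05 s.
t_prop = 331000/200000000 = 0.001655 s; RTT = 0.00331 s.
Cycle = t_tx + RTT = 0.00332 s.
Throughput = L / cycle = 12000 / 0.00332 = 3.614 Mbps.

3.614 Mbps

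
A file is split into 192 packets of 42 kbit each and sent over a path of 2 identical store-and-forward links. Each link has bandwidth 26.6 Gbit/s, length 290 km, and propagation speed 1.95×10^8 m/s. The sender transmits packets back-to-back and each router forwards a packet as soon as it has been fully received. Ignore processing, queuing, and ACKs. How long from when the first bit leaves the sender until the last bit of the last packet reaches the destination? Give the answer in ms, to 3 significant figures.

Per-hop transmission t_tx = L/R = 42000/26600000000 = 0.00157895 ms.
Per-hop propagation t_prop = 290000/195000000 = 1.48718 ms.
Pipeline fill: first packet needs 2·t_tx to clear all hops; remaining 191 packets each add one t_tx.
Total = (2+192-1)·t_tx + 2·t_prop = 193·0.00157895 + 2·1.48718 = 3.28 ms.

3.28 ms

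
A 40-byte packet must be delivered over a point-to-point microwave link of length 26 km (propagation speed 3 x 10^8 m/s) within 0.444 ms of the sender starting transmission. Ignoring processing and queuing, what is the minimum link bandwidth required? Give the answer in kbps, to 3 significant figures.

896 kbps

L = 320 bits.
Propagation delay = 26000 / 300000000 = 0.0866667 ms.
Transmission budget = 0.444 − 0.0866667 = 0.357333 ms.
R ≥ L / t_tx = 320 bits / 0.000357333 s = 896 kbps.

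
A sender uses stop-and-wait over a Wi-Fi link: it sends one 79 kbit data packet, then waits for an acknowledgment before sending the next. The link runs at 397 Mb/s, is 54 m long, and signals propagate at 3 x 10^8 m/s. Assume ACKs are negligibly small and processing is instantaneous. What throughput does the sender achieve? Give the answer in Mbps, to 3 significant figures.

396 Mbps

t_tx = L/R = 79000/397000000 = 0.000198992 s.
t_prop = 54/300000000 = 1.8e-07 s; RTT = 3.6e-07 s.
Cycle = t_tx + RTT = 0.000199352 s.
Throughput = L / cycle = 79000 / 0.000199352 = 396 Mbps.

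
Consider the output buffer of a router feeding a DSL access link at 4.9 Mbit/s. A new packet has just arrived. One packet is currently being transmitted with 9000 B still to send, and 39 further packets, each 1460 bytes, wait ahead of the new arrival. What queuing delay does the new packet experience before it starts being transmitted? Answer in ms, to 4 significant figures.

107.7 ms

Each queued packet: L/R = 11680/4900000 = 2.38367 ms.
39 queued → 92.9633 ms.
Plus remaining 72000 bits of current packet: 14.6939 ms.
Queuing delay = 107.7 ms.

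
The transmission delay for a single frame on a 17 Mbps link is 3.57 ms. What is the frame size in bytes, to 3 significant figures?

7590 bytes

L = R × t_tx = 17000000 b/s × 0.00357 s = 60690 bits.
In bytes: 60690 / 8 = 7590 bytes.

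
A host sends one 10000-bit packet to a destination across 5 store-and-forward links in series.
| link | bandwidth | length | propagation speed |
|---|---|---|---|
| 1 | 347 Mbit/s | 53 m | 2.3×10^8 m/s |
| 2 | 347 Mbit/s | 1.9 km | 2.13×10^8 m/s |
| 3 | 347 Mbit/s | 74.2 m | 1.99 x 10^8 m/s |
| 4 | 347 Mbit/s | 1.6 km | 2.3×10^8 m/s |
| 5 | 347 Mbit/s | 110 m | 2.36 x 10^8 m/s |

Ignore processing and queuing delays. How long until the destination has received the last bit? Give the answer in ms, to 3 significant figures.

0.161 ms

Transmission delay per hop = L/R = 10000/347000000 = 0.0288184 ms; 5 hops → 0.144092 ms.
Propagation delays (d/s per hop): 0.000230435, 0.00892019, 0.000372864, 0.00695652, 0.000466102 ms; sum = 0.0169461 ms.
End-to-end = 0.161 ms.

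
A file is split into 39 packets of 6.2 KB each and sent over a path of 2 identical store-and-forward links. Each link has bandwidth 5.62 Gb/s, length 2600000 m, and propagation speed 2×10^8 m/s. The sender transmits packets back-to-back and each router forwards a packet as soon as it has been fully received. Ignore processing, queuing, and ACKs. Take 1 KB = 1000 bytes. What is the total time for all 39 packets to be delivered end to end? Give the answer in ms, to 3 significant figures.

26.4 ms

Per-hop transmission t_tx = L/R = 49600/5620000000 = 0.00882562 ms.
Per-hop propagation t_prop = 2600000/200000000 = 13 ms.
Pipeline fill: first packet needs 2·t_tx to clear all hops; remaining 38 packets each add one t_tx.
Total = (2+39-1)·t_tx + 2·t_prop = 40·0.00882562 + 2·13 = 26.4 ms.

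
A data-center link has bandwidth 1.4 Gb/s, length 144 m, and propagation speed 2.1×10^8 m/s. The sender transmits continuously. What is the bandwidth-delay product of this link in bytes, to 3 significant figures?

Propagation delay = 144 / 210000000 = 6.85714e-07 s.
BDP = R × t_prop = 1400000000 × 6.85714e-07 = 960 bits.
In bytes: 960/8 = 120 bytes.

120 bytes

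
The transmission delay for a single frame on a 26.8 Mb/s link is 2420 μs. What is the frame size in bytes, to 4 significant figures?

L = R × t_tx = 26800000 b/s × 0.00242 s = 64856 bits.
In bytes: 64856 / 8 = 8107 bytes.

8107 bytes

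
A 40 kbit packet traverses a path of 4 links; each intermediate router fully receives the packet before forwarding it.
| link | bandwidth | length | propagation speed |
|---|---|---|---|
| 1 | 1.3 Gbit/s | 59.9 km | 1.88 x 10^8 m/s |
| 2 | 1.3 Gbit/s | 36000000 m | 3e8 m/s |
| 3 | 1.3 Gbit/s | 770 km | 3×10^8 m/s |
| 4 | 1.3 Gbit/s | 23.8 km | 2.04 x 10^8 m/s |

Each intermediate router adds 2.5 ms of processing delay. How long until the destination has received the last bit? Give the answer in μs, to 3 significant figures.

L = 40000 bits.
Transmission delay per hop = L/R = 40000/1300000000 = 30.7692 μs; 4 hops → 123.077 μs.
Propagation delays (d/s per hop): 318.617, 120000, 2566.67, 116.667 μs; sum = 123002 μs.
Processing at 3 router(s): 3 × 2.5 ms = 7500 μs.
End-to-end = 131000 μs.

131000 μs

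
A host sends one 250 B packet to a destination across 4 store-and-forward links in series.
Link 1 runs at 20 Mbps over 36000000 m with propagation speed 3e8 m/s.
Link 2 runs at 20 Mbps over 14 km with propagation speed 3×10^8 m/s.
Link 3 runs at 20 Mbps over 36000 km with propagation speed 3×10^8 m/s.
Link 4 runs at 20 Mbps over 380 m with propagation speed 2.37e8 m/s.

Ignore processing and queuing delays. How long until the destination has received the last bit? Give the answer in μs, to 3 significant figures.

L = 250 × 8 = 2000 bits.
Transmission delay per hop = L/R = 2000/20000000 = 100 μs; 4 hops → 400 μs.
Propagation delays (d/s per hop): 120000, 46.6667, 120000, 1.60338 μs; sum = 240048 μs.
End-to-end = 240000 μs.

240000 μs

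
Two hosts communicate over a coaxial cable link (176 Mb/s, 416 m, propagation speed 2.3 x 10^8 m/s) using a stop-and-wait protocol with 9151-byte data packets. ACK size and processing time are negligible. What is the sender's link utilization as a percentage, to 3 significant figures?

t_tx = L/R = 73208/176000000 = 0.000415955 s.
t_prop = 416/2.3e+08 = 1.8087e-06 s; RTT = 3.61739e-06 s.
Cycle = t_tx + RTT = 0.000419572 s.
Utilization = t_tx / cycle = 0.000415955/0.000419572 = 99.1 %.

99.1 %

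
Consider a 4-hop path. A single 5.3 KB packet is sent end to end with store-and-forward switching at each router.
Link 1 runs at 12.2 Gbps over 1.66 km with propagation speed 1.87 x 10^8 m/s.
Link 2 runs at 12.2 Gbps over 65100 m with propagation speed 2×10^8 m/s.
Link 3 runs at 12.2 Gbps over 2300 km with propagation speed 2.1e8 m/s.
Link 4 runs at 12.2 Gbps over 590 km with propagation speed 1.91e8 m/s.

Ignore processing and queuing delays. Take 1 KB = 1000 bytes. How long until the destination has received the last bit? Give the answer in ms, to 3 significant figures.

L = 42400 bits.
Transmission delay per hop = L/R = 42400/12200000000 = 0.00347541 ms; 4 hops → 0.0139016 ms.
Propagation delays (d/s per hop): 0.00887701, 0.3255, 10.9524, 3.08901 ms; sum = 14.3758 ms.
End-to-end = 14.4 ms.

14.4 ms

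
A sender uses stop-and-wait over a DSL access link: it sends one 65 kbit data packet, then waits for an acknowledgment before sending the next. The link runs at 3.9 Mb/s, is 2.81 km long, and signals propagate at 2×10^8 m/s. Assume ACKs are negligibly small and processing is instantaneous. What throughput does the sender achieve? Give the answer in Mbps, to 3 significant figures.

3.89 Mbps

t_tx = L/R = 65000/3900000 = 0.0166667 s.
t_prop = 2810/200000000 = 1.405e-05 s; RTT = 2.81e-05 s.
Cycle = t_tx + RTT = 0.0166948 s.
Throughput = L / cycle = 65000 / 0.0166948 = 3.89 Mbps.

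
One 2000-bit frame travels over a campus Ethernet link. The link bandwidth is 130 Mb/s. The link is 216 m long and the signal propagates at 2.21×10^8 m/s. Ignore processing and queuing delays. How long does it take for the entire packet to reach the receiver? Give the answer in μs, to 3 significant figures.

16.4 μs

Transmission delay = L/R = 2000 / 130000000 = 15.3846 μs.
Propagation delay = d/s = 216 m / 221000000 m/s = 0.977376 μs.
Total = 16.4 μs.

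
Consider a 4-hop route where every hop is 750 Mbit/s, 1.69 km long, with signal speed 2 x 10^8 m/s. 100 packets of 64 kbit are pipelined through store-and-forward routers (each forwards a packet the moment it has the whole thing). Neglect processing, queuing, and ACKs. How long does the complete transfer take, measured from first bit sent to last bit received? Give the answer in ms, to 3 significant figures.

8.82 ms

Per-hop transmission t_tx = L/R = 64000/750000000 = 0.0853333 ms.
Per-hop propagation t_prop = 1690/200000000 = 0.00845 ms.
Pipeline fill: first packet needs 4·t_tx to clear all hops; remaining 99 packets each add one t_tx.
Total = (4+100-1)·t_tx + 4·t_prop = 103·0.0853333 + 4·0.00845 = 8.82 ms.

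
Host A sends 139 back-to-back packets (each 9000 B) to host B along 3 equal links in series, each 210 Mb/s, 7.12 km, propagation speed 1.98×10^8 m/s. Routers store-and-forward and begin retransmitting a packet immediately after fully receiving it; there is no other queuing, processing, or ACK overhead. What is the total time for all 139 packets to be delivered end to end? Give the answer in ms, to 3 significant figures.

Per-hop transmission t_tx = L/R = 72000/210000000 = 0.342857 ms.
Per-hop propagation t_prop = 7120/198000000 = 0.0359596 ms.
Pipeline fill: first packet needs 3·t_tx to clear all hops; remaining 138 packets each add one t_tx.
Total = (3+139-1)·t_tx + 3·t_prop = 141·0.342857 + 3·0.0359596 = 48.5 ms.

48.5 ms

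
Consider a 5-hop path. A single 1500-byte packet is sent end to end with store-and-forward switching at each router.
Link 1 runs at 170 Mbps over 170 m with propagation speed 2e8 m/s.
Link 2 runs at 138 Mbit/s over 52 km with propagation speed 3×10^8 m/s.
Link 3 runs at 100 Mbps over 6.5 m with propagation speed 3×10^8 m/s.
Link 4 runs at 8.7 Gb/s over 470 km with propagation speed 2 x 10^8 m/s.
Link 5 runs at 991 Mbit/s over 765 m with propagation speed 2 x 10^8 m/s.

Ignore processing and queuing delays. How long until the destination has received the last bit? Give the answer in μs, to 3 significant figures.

2820 μs

L = 1500 × 8 = 12000 bits.
Transmission delays (L/R per hop): 70.5882, 86.9565, 120, 1.37931, 12.109 μs; sum = 291.033 μs.
Propagation delays (d/s per hop): 0.85, 173.333, 0.0216667, 2350, 3.825 μs; sum = 2528.03 μs.
End-to-end = 2820 μs.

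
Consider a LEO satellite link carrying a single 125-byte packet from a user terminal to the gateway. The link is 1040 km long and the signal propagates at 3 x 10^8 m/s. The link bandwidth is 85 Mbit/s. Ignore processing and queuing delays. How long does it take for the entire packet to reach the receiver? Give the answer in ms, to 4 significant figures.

L = 125 × 8 = 1000 bits.
Transmission delay = L/R = 1000 / 85000000 = 0.0117647 ms.
Propagation delay = d/s = 1040000 m / 300000000 m/s = 3.46667 ms.
Total = 3.478 ms.

3.478 ms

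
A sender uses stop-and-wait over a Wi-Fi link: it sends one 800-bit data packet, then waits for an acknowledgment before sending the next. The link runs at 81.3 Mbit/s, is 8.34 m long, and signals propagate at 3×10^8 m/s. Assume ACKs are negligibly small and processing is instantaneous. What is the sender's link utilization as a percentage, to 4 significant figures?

99.44 %

t_tx = L/R = 800/81300000 = 9.8401e-06 s.
t_prop = 8.34/300000000 = 2.78e-08 s; RTT = 5.56e-08 s.
Cycle = t_tx + RTT = 9.8957e-06 s.
Utilization = t_tx / cycle = 9.8401e-06/9.8957e-06 = 99.44 %.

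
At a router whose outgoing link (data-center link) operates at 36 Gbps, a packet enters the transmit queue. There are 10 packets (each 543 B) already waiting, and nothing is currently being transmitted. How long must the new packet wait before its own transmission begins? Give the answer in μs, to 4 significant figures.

Each queued packet: L/R = 4344/36000000000 = 0.120667 μs.
10 queued → 1.20667 μs.
Queuing delay = 1.207 μs.

1.207 μs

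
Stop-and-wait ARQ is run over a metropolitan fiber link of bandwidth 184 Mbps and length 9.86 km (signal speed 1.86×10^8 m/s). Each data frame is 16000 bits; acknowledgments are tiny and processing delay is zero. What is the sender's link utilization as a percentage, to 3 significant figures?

45.1 %

t_tx = L/R = 16000/184000000 = 8.69565e-05 s.
t_prop = 9860/186000000 = 5.30108e-05 s; RTT = 0.000106022 s.
Cycle = t_tx + RTT = 0.000192978 s.
Utilization = t_tx / cycle = 8.69565e-05/0.000192978 = 45.1 %.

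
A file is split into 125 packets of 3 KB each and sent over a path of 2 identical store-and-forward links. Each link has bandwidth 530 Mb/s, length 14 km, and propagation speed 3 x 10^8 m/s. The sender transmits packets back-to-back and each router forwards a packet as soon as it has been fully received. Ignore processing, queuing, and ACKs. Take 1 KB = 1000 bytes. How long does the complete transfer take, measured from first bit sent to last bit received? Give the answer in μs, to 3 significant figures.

Per-hop transmission t_tx = L/R = 24000/530000000 = 45.283 μs.
Per-hop propagation t_prop = 14000/300000000 = 46.6667 μs.
Pipeline fill: first packet needs 2·t_tx to clear all hops; remaining 124 packets each add one t_tx.
Total = (2+125-1)·t_tx + 2·t_prop = 126·45.283 + 2·46.6667 = 5800 μs.

5800 μs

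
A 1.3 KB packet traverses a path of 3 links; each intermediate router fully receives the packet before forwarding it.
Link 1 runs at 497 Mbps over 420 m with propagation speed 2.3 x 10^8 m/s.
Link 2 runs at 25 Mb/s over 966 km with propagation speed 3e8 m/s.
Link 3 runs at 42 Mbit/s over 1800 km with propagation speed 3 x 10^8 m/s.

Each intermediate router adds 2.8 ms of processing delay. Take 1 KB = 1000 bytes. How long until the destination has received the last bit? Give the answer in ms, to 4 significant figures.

15.51 ms

L = 10400 bits.
Transmission delays (L/R per hop): 0.0209256, 0.416, 0.247619 ms; sum = 0.684545 ms.
Propagation delays (d/s per hop): 0.00182609, 3.22, 6 ms; sum = 9.22183 ms.
Processing at 2 router(s): 2 × 2.8 ms = 5.6 ms.
End-to-end = 15.51 ms.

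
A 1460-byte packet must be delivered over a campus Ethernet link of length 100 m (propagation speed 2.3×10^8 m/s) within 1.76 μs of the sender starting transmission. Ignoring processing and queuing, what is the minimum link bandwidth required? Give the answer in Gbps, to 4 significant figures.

L = 11680 bits.
Propagation delay = 100 / 2.3e+08 = 0.434783 μs.
Transmission budget = 1.76 − 0.434783 = 1.32522 μs.
R ≥ L / t_tx = 11680 bits / 1.32522e-06 s = 8.814 Gbps.

8.814 Gbps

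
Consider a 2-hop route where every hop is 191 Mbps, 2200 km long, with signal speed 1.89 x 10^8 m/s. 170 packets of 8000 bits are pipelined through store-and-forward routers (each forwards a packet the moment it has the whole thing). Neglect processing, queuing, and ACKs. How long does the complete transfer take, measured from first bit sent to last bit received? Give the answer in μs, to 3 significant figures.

30400 μs

Per-hop transmission t_tx = L/R = 8000/191000000 = 41.8848 μs.
Per-hop propagation t_prop = 2200000/189000000 = 11640.2 μs.
Pipeline fill: first packet needs 2·t_tx to clear all hops; remaining 169 packets each add one t_tx.
Total = (2+170-1)·t_tx + 2·t_prop = 171·41.8848 + 2·11640.2 = 30400 μs.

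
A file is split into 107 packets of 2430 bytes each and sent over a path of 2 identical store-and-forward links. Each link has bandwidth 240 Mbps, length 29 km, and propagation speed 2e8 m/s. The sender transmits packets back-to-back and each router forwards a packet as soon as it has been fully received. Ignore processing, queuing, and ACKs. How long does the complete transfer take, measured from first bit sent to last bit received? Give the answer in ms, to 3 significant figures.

Per-hop transmission t_tx = L/R = 19440/240000000 = 0.081 ms.
Per-hop propagation t_prop = 29000/200000000 = 0.145 ms.
Pipeline fill: first packet needs 2·t_tx to clear all hops; remaining 106 packets each add one t_tx.
Total = (2+107-1)·t_tx + 2·t_prop = 108·0.081 + 2·0.145 = 9.04 ms.

9.04 ms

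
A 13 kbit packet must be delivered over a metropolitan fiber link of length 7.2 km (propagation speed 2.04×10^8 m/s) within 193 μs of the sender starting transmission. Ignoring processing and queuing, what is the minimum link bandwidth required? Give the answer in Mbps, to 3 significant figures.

82.4 Mbps

Propagation delay = 7200 / 204000000 = 35.2941 μs.
Transmission budget = 193 − 35.2941 = 157.706 μs.
R ≥ L / t_tx = 13000 bits / 0.000157706 s = 82.4 Mbps.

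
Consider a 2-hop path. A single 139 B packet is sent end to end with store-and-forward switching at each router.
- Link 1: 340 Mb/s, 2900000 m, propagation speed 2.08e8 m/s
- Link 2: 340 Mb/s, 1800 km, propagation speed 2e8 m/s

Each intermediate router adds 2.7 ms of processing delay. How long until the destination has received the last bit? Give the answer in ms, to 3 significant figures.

25.6 ms

L = 139 × 8 = 1112 bits.
Transmission delay per hop = L/R = 1112/340000000 = 0.00327059 ms; 2 hops → 0.00654118 ms.
Propagation delays (d/s per hop): 13.9423, 9 ms; sum = 22.9423 ms.
Processing at 1 router(s): 1 × 2.7 ms = 2.7 ms.
End-to-end = 25.6 ms.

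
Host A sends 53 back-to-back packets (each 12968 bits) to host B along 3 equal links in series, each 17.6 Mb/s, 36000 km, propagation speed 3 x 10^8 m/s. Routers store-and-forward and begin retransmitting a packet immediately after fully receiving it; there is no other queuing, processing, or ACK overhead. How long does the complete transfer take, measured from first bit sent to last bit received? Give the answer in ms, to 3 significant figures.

Per-hop transmission t_tx = L/R = 12968/17600000 = 0.736818 ms.
Per-hop propagation t_prop = 36000000/300000000 = 120 ms.
Pipeline fill: first packet needs 3·t_tx to clear all hops; remaining 52 packets each add one t_tx.
Total = (3+53-1)·t_tx + 3·t_prop = 55·0.736818 + 3·120 = 401 ms.

401 ms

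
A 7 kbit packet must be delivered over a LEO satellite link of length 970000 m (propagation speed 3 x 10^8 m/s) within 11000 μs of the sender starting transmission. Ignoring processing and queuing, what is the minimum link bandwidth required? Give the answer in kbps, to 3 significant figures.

Propagation delay = 970000 / 300000000 = 3233.33 μs.
Transmission budget = 11000 − 3233.33 = 7766.67 μs.
R ≥ L / t_tx = 7000 bits / 0.00776667 s = 901 kbps.

901 kbps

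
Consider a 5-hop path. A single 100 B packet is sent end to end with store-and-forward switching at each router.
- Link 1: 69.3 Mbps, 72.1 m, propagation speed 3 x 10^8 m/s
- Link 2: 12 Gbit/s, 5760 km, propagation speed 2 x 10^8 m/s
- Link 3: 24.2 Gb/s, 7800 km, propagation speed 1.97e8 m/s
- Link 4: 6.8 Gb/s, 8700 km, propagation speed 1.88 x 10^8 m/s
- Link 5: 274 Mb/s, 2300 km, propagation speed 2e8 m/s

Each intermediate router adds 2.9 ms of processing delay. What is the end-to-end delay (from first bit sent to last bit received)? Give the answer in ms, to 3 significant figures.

L = 100 × 8 = 800 bits.
Transmission delays (L/R per hop): 0.011544, 6.66667e-05, 3.30579e-05, 0.000117647, 0.00291971 ms; sum = 0.0146811 ms.
Propagation delays (d/s per hop): 0.000240333, 28.8, 39.5939, 46.2766, 11.5 ms; sum = 126.171 ms.
Processing at 4 router(s): 4 × 2.9 ms = 11.6 ms.
End-to-end = 138 ms.

138 ms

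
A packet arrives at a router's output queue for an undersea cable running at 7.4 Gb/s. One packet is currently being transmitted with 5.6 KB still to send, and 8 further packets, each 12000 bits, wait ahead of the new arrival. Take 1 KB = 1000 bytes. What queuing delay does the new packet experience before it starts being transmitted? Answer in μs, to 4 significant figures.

Each queued packet: L/R = 12000/7400000000 = 1.62162 μs.
8 queued → 12.973 μs.
Plus remaining 44800 bits of current packet: 6.05405 μs.
Queuing delay = 19.03 μs.

19.03 μs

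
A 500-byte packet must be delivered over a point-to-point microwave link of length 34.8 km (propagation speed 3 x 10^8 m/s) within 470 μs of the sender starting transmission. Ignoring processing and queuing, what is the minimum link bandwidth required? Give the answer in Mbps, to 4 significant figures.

11.30 Mbps

L = 4000 bits.
Propagation delay = 34800 / 300000000 = 116 μs.
Transmission budget = 470 − 116 = 354 μs.
R ≥ L / t_tx = 4000 bits / 0.000354 s = 11.30 Mbps.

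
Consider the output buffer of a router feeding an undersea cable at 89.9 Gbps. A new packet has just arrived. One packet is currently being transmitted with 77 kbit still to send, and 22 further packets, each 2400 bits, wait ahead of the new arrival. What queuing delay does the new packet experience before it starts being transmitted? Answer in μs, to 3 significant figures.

Each queued packet: L/R = 2400/89900000000 = 0.0266963 μs.
22 queued → 0.587319 μs.
Plus remaining 77000 bits of current packet: 0.856507 μs.
Queuing delay = 1.44 μs.

1.44 μs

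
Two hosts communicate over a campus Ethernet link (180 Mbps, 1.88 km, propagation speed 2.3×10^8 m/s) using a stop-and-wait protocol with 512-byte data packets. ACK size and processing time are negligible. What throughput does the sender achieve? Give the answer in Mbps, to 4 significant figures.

t_tx = L/R = 4096/180000000 = 2.27556e-05 s.
t_prop = 1880/2.3e+08 = 8.17391e-06 s; RTT = 1.63478e-05 s.
Cycle = t_tx + RTT = 3.91034e-05 s.
Throughput = L / cycle = 4096 / 3.91034e-05 = 104.7 Mbps.

104.7 Mbps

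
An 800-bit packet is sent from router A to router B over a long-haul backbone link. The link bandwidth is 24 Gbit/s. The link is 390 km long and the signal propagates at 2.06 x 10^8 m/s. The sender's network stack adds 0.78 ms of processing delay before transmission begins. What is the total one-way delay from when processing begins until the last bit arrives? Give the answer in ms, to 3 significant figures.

Transmission delay = L/R = 800 / 24000000000 = 3.33333e-05 ms.
Propagation delay = d/s = 390000 m / 206000000 m/s = 1.8932 ms.
Plus processing delay 0.78 ms = 0.78 ms.
Total = 2.67 ms.

2.67 ms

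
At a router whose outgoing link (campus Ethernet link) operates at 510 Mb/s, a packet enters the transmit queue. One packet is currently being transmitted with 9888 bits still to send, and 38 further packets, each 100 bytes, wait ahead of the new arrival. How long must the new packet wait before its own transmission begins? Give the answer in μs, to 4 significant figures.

79.00 μs

Each queued packet: L/R = 800/510000000 = 1.56863 μs.
38 queued → 59.6078 μs.
Plus remaining 9888 bits of current packet: 19.3882 μs.
Queuing delay = 79.00 μs.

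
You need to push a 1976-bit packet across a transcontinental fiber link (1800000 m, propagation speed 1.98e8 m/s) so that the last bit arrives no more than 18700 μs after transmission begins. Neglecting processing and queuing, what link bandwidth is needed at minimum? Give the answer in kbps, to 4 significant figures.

Propagation delay = 1800000 / 198000000 = 9090.91 μs.
Transmission budget = 18700 − 9090.91 = 9609.09 μs.
R ≥ L / t_tx = 1976 bits / 0.00960909 s = 205.6 kbps.

205.6 kbps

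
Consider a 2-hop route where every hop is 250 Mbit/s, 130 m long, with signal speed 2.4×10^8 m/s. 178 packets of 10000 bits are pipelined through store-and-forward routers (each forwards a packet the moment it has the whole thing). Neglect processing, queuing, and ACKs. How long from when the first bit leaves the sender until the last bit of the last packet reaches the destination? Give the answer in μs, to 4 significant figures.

7161 μs

Per-hop transmission t_tx = L/R = 10000/250000000 = 40 μs.
Per-hop propagation t_prop = 130/240000000 = 0.541667 μs.
Pipeline fill: first packet needs 2·t_tx to clear all hops; remaining 177 packets each add one t_tx.
Total = (2+178-1)·t_tx + 2·t_prop = 179·40 + 2·0.541667 = 7161 μs.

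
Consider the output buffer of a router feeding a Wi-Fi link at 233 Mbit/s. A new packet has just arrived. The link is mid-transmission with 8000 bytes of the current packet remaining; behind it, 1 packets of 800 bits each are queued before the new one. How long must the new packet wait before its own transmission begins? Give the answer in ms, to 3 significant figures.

Each queued packet: L/R = 800/233000000 = 0.00343348 ms.
1 queued → 0.00343348 ms.
Plus remaining 64000 bits of current packet: 0.274678 ms.
Queuing delay = 0.278 ms.

0.278 ms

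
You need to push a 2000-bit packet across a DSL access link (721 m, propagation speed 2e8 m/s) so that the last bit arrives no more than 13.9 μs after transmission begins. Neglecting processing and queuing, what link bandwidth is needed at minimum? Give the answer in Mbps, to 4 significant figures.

194.3 Mbps

Propagation delay = 721 / 200000000 = 3.605 μs.
Transmission budget = 13.9 − 3.605 = 10.295 μs.
R ≥ L / t_tx = 2000 bits / 1.0295e-05 s = 194.3 Mbps.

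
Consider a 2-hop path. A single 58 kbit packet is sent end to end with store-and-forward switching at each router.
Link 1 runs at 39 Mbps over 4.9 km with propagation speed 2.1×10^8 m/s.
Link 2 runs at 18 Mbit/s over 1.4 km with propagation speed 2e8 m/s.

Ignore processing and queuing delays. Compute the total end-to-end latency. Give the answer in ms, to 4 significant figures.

L = 58000 bits.
Transmission delays (L/R per hop): 1.48718, 3.22222 ms; sum = 4.7094 ms.
Propagation delays (d/s per hop): 0.0233333, 0.007 ms; sum = 0.0303333 ms.
End-to-end = 4.740 ms.

4.740 ms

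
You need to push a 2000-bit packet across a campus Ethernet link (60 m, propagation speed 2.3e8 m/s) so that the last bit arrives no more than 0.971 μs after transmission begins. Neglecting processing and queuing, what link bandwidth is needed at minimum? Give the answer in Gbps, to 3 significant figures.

Propagation delay = 60 / 2.3e+08 = 0.26087 μs.
Transmission budget = 0.971 − 0.26087 = 0.71013 μs.
R ≥ L / t_tx = 2000 bits / 7.1013e-07 s = 2.82 Gbps.

2.82 Gbps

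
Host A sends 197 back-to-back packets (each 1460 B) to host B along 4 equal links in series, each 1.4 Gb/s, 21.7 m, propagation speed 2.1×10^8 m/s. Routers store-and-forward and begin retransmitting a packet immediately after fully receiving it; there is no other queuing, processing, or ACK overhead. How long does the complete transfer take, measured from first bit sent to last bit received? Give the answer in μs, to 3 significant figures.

1670 μs

Per-hop transmission t_tx = L/R = 11680/1400000000 = 8.34286 μs.
Per-hop propagation t_prop = 21.7/210000000 = 0.103333 μs.
Pipeline fill: first packet needs 4·t_tx to clear all hops; remaining 196 packets each add one t_tx.
Total = (4+197-1)·t_tx + 4·t_prop = 200·8.34286 + 4·0.103333 = 1670 μs.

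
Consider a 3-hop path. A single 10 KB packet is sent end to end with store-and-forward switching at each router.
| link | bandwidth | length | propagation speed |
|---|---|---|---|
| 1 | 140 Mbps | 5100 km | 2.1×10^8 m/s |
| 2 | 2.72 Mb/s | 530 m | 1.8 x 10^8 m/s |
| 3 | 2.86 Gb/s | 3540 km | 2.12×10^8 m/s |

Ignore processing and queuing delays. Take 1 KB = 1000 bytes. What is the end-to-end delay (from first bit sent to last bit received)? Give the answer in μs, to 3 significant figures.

L = 80000 bits.
Transmission delays (L/R per hop): 571.429, 29411.8, 27.972 μs; sum = 30011.2 μs.
Propagation delays (d/s per hop): 24285.7, 2.94444, 16698.1 μs; sum = 40986.8 μs.
End-to-end = 71000 μs.

71000 μs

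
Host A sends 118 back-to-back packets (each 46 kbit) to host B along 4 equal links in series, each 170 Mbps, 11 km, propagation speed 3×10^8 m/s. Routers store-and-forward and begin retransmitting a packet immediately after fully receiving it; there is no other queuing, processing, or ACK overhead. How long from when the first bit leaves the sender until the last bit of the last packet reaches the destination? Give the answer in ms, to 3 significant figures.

Per-hop transmission t_tx = L/R = 46000/170000000 = 0.270588 ms.
Per-hop propagation t_prop = 11000/300000000 = 0.0366667 ms.
Pipeline fill: first packet needs 4·t_tx to clear all hops; remaining 117 packets each add one t_tx.
Total = (4+118-1)·t_tx + 4·t_prop = 121·0.270588 + 4·0.0366667 = 32.9 ms.

32.9 ms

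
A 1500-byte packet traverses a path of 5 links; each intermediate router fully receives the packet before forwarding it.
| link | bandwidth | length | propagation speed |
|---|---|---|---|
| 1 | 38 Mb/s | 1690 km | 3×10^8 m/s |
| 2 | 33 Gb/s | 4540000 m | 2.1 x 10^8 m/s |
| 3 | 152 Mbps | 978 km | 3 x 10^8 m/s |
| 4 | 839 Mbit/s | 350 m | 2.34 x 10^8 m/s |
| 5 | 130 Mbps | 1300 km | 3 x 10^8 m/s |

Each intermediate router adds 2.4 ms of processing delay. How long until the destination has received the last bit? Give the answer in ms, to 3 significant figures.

L = 1500 × 8 = 12000 bits.
Transmission delays (L/R per hop): 0.315789, 0.000363636, 0.0789474, 0.0143027, 0.0923077 ms; sum = 0.501711 ms.
Propagation delays (d/s per hop): 5.63333, 21.619, 3.26, 0.00149573, 4.33333 ms; sum = 34.8472 ms.
Processing at 4 router(s): 4 × 2.4 ms = 9.6 ms.
End-to-end = 44.9 ms.

44.9 ms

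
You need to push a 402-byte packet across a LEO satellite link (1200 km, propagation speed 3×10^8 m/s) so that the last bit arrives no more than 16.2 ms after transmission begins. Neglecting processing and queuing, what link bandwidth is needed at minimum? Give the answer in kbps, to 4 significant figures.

263.6 kbps

L = 3216 bits.
Propagation delay = 1200000 / 300000000 = 4 ms.
Transmission budget = 16.2 − 4 = 12.2 ms.
R ≥ L / t_tx = 3216 bits / 0.0122 s = 263.6 kbps.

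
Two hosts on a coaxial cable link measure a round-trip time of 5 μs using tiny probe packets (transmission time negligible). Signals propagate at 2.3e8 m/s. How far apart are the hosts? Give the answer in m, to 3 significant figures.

One-way propagation = RTT/2 = 2.5 μs.
d = s × t = 2.3e+08 × 2.5e-06 = 575 m.

575 m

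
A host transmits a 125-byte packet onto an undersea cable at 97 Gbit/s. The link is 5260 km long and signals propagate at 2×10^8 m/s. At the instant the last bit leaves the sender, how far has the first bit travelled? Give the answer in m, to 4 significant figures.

t_tx = L/R = 1000/97000000000 = 1.03093e-08 s.
Distance = s × t_tx = 200000000 × 1.03093e-08 = 2.062 m.

2.062 m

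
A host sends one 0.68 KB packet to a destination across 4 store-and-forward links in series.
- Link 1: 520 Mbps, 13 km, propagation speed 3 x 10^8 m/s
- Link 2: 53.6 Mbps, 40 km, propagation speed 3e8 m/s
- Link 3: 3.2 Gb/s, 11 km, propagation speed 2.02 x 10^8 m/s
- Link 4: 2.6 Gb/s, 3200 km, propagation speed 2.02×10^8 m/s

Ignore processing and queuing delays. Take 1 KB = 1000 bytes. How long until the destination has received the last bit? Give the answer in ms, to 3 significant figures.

L = 5440 bits.
Transmission delays (L/R per hop): 0.0104615, 0.101493, 0.0017, 0.00209231 ms; sum = 0.115746 ms.
Propagation delays (d/s per hop): 0.0433333, 0.133333, 0.0544554, 15.8416 ms; sum = 16.0727 ms.
End-to-end = 16.2 ms.

16.2 ms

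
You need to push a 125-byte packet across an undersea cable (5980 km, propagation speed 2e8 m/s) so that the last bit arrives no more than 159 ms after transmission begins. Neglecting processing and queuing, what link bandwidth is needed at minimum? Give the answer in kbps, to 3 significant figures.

7.75 kbps

L = 1000 bits.
Propagation delay = 5980000 / 200000000 = 29.9 ms.
Transmission budget = 159 − 29.9 = 129.1 ms.
R ≥ L / t_tx = 1000 bits / 0.1291 s = 7.75 kbps.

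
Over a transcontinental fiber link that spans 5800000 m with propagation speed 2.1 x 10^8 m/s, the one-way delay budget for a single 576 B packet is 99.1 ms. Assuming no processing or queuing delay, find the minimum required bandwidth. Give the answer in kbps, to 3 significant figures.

64.5 kbps

L = 4608 bits.
Propagation delay = 5800000 / 210000000 = 27.619 ms.
Transmission budget = 99.1 − 27.619 = 71.481 ms.
R ≥ L / t_tx = 4608 bits / 0.071481 s = 64.5 kbps.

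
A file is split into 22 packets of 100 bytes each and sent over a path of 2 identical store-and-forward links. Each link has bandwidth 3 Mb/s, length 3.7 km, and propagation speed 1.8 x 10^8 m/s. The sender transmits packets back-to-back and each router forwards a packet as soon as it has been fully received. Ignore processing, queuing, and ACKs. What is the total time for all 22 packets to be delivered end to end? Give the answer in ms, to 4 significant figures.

Per-hop transmission t_tx = L/R = 800/3000000 = 0.266667 ms.
Per-hop propagation t_prop = 3700/180000000 = 0.0205556 ms.
Pipeline fill: first packet needs 2·t_tx to clear all hops; remaining 21 packets each add one t_tx.
Total = (2+22-1)·t_tx + 2·t_prop = 23·0.266667 + 2·0.0205556 = 6.174 ms.

6.174 ms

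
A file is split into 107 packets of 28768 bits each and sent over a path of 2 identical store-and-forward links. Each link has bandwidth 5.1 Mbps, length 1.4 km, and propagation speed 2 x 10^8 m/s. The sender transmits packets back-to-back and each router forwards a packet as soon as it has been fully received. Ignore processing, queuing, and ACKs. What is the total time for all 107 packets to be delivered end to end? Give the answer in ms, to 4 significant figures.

609.2 ms

Per-hop transmission t_tx = L/R = 28768/5100000 = 5.64078 ms.
Per-hop propagation t_prop = 1400/200000000 = 0.007 ms.
Pipeline fill: first packet needs 2·t_tx to clear all hops; remaining 106 packets each add one t_tx.
Total = (2+107-1)·t_tx + 2·t_prop = 108·5.64078 + 2·0.007 = 609.2 ms.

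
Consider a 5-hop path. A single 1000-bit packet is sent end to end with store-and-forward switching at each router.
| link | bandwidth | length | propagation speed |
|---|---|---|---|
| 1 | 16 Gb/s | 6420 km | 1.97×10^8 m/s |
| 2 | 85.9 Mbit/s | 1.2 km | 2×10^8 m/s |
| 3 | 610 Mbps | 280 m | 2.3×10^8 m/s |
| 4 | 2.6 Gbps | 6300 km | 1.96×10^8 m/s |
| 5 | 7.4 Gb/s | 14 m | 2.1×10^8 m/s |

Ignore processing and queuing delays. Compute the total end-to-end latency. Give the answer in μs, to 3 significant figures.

Transmission delays (L/R per hop): 0.0625, 11.6414, 1.63934, 0.384615, 0.135135 μs; sum = 13.863 μs.
Propagation delays (d/s per hop): 32588.8, 6, 1.21739, 32142.9, 0.0666667 μs; sum = 64739 μs.
End-to-end = 64800 μs.

64800 μs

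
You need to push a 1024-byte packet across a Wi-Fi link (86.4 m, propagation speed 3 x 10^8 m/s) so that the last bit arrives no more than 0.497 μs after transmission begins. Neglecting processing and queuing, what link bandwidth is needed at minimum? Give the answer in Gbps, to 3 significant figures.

L = 8192 bits.
Propagation delay = 86.4 / 300000000 = 0.288 μs.
Transmission budget = 0.497 − 0.288 = 0.209 μs.
R ≥ L / t_tx = 8192 bits / 2.09e-07 s = 39.2 Gbps.

39.2 Gbps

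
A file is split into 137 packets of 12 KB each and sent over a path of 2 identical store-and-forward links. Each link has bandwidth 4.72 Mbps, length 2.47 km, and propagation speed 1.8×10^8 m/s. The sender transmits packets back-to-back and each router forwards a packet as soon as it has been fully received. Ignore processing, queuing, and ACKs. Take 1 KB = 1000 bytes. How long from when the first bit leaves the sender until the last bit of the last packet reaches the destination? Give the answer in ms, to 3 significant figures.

2810 ms

Per-hop transmission t_tx = L/R = 96000/4720000 = 20.339 ms.
Per-hop propagation t_prop = 2470/180000000 = 0.0137222 ms.
Pipeline fill: first packet needs 2·t_tx to clear all hops; remaining 136 packets each add one t_tx.
Total = (2+137-1)·t_tx + 2·t_prop = 138·20.339 + 2·0.0137222 = 2810 ms.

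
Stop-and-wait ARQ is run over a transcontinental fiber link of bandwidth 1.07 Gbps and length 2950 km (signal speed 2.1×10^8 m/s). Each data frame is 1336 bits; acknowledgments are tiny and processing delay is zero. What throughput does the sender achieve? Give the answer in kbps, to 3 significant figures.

47.6 kbps

t_tx = L/R = 1336/1.07e+09 = 1.2486e-06 s.
t_prop = 2950000/210000000 = 0.0140476 s; RTT = 0.0280952 s.
Cycle = t_tx + RTT = 0.0280965 s.
Throughput = L / cycle = 1336 / 0.0280965 = 47.6 kbps.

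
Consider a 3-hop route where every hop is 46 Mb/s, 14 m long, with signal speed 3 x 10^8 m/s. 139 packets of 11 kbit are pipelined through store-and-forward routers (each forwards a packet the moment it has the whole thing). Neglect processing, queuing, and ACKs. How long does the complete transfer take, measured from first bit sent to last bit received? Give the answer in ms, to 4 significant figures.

Per-hop transmission t_tx = L/R = 11000/46000000 = 0.23913 ms.
Per-hop propagation t_prop = 14/300000000 = 4.66667e-05 ms.
Pipeline fill: first packet needs 3·t_tx to clear all hops; remaining 138 packets each add one t_tx.
Total = (3+139-1)·t_tx + 3·t_prop = 141·0.23913 + 3·4.66667e-05 = 33.72 ms.

33.72 ms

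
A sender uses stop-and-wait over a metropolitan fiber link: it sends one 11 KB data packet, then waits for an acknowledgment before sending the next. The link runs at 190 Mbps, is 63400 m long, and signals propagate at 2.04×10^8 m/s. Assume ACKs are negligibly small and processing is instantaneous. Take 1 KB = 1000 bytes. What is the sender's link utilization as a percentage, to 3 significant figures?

t_tx = L/R = 88000/190000000 = 0.000463158 s.
t_prop = 63400/204000000 = 0.000310784 s; RTT = 0.000621569 s.
Cycle = t_tx + RTT = 0.00108473 s.
Utilization = t_tx / cycle = 0.000463158/0.00108473 = 42.7 %.

42.7 %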